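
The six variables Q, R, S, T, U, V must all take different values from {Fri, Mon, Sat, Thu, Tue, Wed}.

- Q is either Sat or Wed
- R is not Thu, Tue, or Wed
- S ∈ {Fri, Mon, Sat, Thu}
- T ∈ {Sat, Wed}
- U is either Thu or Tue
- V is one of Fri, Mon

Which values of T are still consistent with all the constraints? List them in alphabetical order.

Among the 6 variables, Tue fits only U (and all 6 values in {Fri, Mon, Sat, Thu, Tue, Wed} must be used), so U = Tue.
The 5 still-open variables draw from only 5 values {Fri, Mon, Sat, Thu, Wed}, so each is used; only S can be Thu, hence S = Thu.
The 2 variables Q and T are confined to {Sat, Wed}, which locks those values in; drop them from R.
No further eliminations apply; T can still be any of Sat, Wed.

Sat, Wed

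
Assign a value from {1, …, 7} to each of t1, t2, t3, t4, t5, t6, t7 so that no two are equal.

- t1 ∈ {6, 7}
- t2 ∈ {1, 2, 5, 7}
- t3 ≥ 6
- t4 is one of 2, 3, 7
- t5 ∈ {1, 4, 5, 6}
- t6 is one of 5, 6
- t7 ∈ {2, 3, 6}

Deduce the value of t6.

The 7 variables draw from only 7 values {1, 2, 3, 4, 5, 6, 7}, so each is used; only t5 can be 4, hence t5 = 4.
Among the 6 still-open variables, 1 fits only t2 (and all 6 values in {1, 2, 3, 5, 6, 7} must be used), so t2 = 1.
The 5 still-open variables together cover exactly {2, 3, 5, 6, 7} — 5 values for 5 variables — and 5 appears only in t6's list, so t6 = 5.

5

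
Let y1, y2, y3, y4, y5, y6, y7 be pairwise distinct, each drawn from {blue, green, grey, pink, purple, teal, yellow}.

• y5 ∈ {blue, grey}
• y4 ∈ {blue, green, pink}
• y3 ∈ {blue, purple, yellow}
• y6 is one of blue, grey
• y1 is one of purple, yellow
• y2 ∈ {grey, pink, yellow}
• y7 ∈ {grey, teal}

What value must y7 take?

The 7 variables together cover exactly {blue, green, grey, pink, purple, teal, yellow} — 7 values for 7 variables — and green appears only in y4's list, so y4 = green.
The 6 still-open variables together cover exactly {blue, grey, pink, purple, teal, yellow} — 6 values for 6 variables — and pink appears only in y2's list, so y2 = pink.
Among the 5 still-open variables, teal fits only y7 (and all 5 values in {blue, grey, purple, teal, yellow} must be used), so y7 = teal.

teal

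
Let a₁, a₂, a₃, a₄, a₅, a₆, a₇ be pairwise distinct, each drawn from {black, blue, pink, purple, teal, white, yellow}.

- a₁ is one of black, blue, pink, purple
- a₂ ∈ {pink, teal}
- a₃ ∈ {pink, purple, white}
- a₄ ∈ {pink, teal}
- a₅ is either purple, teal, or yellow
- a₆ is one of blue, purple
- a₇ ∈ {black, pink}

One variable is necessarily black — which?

Among the 7 variables, white fits only a₃ (and all 7 values in {black, blue, pink, purple, teal, white, yellow} must be used), so a₃ = white.
The 6 still-open variables together cover exactly {black, blue, pink, purple, teal, yellow} — 6 values for 6 variables — and yellow appears only in a₅'s list, so a₅ = yellow.
a₂ and a₄ share exactly the 2 values {pink, teal}; by pigeonhole those values go to them, so strike pink, teal from a₁, a₇.
So black goes to a₇.

a₇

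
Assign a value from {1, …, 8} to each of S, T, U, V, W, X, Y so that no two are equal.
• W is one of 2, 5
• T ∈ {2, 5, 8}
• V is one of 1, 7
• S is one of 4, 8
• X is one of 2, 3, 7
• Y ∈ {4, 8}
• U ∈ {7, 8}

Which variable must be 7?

Among the 7 variables, 1 fits only V (and all 7 values in {1, 2, 3, 4, 5, 7, 8} must be used), so V = 1.
The 6 still-open variables draw from only 6 values {2, 3, 4, 5, 7, 8}, so each is used; only X can be 3, hence X = 3.
The 5 still-open variables draw from only 5 values {2, 4, 5, 7, 8}, so each is used; only U can be 7, hence U = 7.

U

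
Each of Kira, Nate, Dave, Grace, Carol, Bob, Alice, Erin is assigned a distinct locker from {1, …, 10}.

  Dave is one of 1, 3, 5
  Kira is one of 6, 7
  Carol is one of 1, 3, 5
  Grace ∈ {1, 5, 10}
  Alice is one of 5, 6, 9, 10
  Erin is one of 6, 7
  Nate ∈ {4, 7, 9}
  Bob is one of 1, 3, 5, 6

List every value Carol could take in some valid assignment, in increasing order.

1, 3, 5

The 8 variables together cover exactly {1, 3, 4, 5, 6, 7, 9, 10} — 8 values for 8 variables — and 4 appears only in Nate's list, so Nate = 4.
The 7 still-open variables together cover exactly {1, 3, 5, 6, 7, 9, 10} — 7 values for 7 variables — and 9 appears only in Alice's list, so Alice = 9.
The 6 still-open variables draw from only 6 values {1, 3, 5, 6, 7, 10}, so each is used; only Grace can be 10, hence Grace = 10.
Kira and Erin share exactly the 2 values {6, 7}; by pigeonhole those values go to them, so strike 6, 7 from Bob.
No further eliminations apply; Carol can still be any of 1, 3, 5.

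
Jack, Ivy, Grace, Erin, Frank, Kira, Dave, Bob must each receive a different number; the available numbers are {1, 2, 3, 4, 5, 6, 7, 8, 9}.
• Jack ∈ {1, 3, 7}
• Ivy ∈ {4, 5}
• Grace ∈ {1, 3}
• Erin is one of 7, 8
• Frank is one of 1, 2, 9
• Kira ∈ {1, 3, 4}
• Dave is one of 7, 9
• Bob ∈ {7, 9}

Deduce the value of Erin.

The 8 variables together cover exactly {1, 2, 3, 4, 5, 7, 8, 9} — 8 values for 8 variables — and 2 appears only in Frank's list, so Frank = 2.
The 7 still-open variables draw from only 7 values {1, 3, 4, 5, 7, 8, 9}, so each is used; only Ivy can be 5, hence Ivy = 5.
The 6 still-open variables draw from only 6 values {1, 3, 4, 7, 8, 9}, so each is used; only Kira can be 4, hence Kira = 4.
The 5 still-open variables together cover exactly {1, 3, 7, 8, 9} — 5 values for 5 variables — and 8 appears only in Erin's list, so Erin = 8.

8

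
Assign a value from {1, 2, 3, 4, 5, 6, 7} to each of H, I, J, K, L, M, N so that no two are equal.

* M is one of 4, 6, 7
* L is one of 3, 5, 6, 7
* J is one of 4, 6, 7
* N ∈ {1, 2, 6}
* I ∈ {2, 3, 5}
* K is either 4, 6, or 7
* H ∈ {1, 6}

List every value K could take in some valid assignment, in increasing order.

J, K, M share exactly the 3 values {4, 6, 7}; by pigeonhole those values go to them, so strike 4, 6, 7 from H, L, N.
H has just one choice, so H = 1. So N can't be 1.
That leaves N = 2. Eliminate 2 elsewhere: I.
No further eliminations apply; K can still be any of 4, 6, 7.

4, 6, 7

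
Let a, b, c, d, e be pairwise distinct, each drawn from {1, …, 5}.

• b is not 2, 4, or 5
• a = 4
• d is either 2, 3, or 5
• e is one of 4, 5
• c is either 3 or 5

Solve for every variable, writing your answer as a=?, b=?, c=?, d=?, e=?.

a=4, b=1, c=3, d=2, e=5

a must be 4 (only option left). Remove 4 from e.
e has just one choice, so e = 5. So c, d can't be 5.
c has just one choice, so c = 3. Strike 3 from b, d.
d has just one choice, so d = 2.
That leaves b = 1.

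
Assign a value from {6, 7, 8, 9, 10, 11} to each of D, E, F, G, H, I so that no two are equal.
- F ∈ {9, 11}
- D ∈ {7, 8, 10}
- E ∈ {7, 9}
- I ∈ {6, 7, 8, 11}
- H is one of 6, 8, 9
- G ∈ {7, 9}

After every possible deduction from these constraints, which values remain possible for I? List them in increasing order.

6, 8

Among the 6 variables, 10 fits only D (and all 6 values in {6, 7, 8, 9, 10, 11} must be used), so D = 10.
E and G between them cover only {7, 9} — a naked pair. Remove those values from F, H, I.
F's domain is down to {11}, so F = 11. Strike 11 from I.
No further eliminations apply; I can still be any of 6, 8.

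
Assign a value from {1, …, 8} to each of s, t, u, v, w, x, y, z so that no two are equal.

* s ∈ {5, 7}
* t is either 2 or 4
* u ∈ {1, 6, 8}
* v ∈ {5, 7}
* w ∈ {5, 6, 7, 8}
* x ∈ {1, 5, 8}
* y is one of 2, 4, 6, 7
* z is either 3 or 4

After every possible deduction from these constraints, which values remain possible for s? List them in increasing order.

The 8 variables together cover exactly {1, 2, 3, 4, 5, 6, 7, 8} — 8 values for 8 variables — and 3 appears only in z's list, so z = 3.
The 2 variables s and v are confined to {5, 7}, which locks those values in; drop them from w, x, y.
The 3 variables u, w, x are confined to {1, 6, 8}, which locks those values in; drop them from y.
No further eliminations apply; s can still be any of 5, 7.

5, 7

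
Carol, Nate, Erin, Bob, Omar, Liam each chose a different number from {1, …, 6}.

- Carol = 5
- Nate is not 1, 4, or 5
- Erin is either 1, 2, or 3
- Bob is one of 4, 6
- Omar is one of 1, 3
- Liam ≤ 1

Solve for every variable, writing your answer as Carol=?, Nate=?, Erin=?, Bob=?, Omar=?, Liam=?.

Carol must be 5 (only option left).
Liam's domain is down to {1}, so Liam = 1. Strike 1 from Erin, Omar.
Omar must be 3 (only option left). So Nate, Erin can't be 3.
That leaves Erin = 2. So Nate can't be 2.
Nate's domain is down to {6}, so Nate = 6. Eliminate 6 elsewhere: Bob.
That leaves Bob = 4.

Carol=5, Nate=6, Erin=2, Bob=4, Omar=3, Liam=1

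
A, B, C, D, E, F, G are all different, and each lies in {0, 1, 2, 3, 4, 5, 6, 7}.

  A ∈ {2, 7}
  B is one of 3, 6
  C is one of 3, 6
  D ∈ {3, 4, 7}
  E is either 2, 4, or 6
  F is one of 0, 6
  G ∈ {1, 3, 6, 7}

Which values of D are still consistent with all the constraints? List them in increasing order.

The 7 variables draw from only 7 values {0, 1, 2, 3, 4, 6, 7}, so each is used; only F can be 0, hence F = 0.
The 6 still-open variables draw from only 6 values {1, 2, 3, 4, 6, 7}, so each is used; only G can be 1, hence G = 1.
The 2 variables B and C are confined to {3, 6}, which locks those values in; drop them from D, E.
No further eliminations apply; D can still be any of 4, 7.

4, 7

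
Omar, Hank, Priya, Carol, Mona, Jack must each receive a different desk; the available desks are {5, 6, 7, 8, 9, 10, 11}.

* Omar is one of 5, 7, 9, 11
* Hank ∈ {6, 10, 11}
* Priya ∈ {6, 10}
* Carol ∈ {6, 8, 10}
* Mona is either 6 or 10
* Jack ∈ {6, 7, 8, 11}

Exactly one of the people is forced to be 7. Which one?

Jack

Priya and Mona share exactly the 2 values {6, 10}; by pigeonhole those values go to them, so strike 6, 10 from Hank, Carol, Jack.
Hank's domain is down to {11}, so Hank = 11. Remove 11 from Omar, Jack.
Carol has just one choice, so Carol = 8. Strike 8 from Jack.
So 7 goes to Jack.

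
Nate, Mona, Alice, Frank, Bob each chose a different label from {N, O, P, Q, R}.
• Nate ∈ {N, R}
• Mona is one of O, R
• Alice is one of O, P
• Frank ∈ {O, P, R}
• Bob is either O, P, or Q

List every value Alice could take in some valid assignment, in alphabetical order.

The 5 variables draw from only 5 values {N, O, P, Q, R}, so each is used; only Nate can be N, hence Nate = N.
The 4 still-open variables together cover exactly {O, P, Q, R} — 4 values for 4 variables — and Q appears only in Bob's list, so Bob = Q.
No further eliminations apply; Alice can still be any of O, P.

O, P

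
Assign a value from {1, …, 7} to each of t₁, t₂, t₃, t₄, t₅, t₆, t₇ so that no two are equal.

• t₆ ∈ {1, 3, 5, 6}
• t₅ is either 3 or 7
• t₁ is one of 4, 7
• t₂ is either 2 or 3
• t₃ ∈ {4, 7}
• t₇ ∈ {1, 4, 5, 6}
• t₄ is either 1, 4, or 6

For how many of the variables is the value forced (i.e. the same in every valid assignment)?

2

Among the 7 variables, 2 fits only t₂ (and all 7 values in {1, 2, 3, 4, 5, 6, 7} must be used), so t₂ = 2.
t₁ and t₃ between them cover only {4, 7} — a naked pair. Remove those values from t₄, t₅, t₇.
t₅ must be 3 (only option left). So t₆ can't be 3.
Determined: t₂=2, t₅=3. The other variables each still have more than one consistent value. That makes 2.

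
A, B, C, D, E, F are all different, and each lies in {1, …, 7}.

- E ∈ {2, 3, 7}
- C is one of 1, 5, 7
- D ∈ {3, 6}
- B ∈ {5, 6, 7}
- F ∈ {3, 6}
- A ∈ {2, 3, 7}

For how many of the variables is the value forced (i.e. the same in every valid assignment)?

The 6 variables draw from only 6 values {1, 2, 3, 5, 6, 7}, so each is used; only C can be 1, hence C = 1.
The 5 still-open variables together cover exactly {2, 3, 5, 6, 7} — 5 values for 5 variables — and 5 appears only in B's list, so B = 5.
The 2 variables D and F are confined to {3, 6}, which locks those values in; drop them from A, E.
Determined: B=5, C=1. The other variables each still have more than one consistent value. That makes 2.

2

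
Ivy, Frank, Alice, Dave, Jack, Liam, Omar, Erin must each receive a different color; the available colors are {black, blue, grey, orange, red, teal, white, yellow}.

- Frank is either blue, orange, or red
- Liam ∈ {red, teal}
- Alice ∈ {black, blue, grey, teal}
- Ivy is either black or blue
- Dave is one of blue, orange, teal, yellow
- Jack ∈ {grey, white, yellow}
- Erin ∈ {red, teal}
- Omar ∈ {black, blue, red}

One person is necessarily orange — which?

The 8 variables draw from only 8 values {black, blue, grey, orange, red, teal, white, yellow}, so each is used; only Jack can be white, hence Jack = white.
The 7 still-open variables draw from only 7 values {black, blue, grey, orange, red, teal, yellow}, so each is used; only Alice can be grey, hence Alice = grey.
The 6 still-open variables draw from only 6 values {black, blue, orange, red, teal, yellow}, so each is used; only Dave can be yellow, hence Dave = yellow.
The 5 still-open variables draw from only 5 values {black, blue, orange, red, teal}, so each is used; only Frank can be orange, hence Frank = orange.

Frank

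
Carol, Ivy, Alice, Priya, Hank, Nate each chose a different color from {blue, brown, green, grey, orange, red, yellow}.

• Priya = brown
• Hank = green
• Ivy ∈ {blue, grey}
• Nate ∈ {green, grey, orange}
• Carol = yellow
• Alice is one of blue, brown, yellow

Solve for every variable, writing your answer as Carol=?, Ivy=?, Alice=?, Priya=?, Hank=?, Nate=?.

Carol's domain is down to {yellow}, so Carol = yellow. So Alice can't be yellow.
Priya must be brown (only option left). Remove brown from Alice.
Hank must be green (only option left). Eliminate green elsewhere: Nate.
Alice has just one choice, so Alice = blue. Remove blue from Ivy.
Ivy's domain is down to {grey}, so Ivy = grey. Remove grey from Nate.
That leaves Nate = orange.

Carol=yellow, Ivy=grey, Alice=blue, Priya=brown, Hank=green, Nate=orange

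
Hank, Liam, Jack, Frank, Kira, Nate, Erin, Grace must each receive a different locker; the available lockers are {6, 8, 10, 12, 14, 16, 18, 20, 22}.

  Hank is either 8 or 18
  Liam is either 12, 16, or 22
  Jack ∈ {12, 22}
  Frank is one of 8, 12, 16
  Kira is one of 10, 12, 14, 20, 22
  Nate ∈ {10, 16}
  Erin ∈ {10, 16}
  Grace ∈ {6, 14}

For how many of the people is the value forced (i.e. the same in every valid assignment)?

2

Nate and Erin share exactly the 2 values {10, 16}; by pigeonhole those values go to them, so strike 10, 16 from Liam, Frank, Kira.
The 2 variables Liam and Jack are confined to {12, 22}, which locks those values in; drop them from Frank, Kira.
Frank's domain is down to {8}, so Frank = 8. Remove 8 from Hank.
Hank's domain is down to {18}, so Hank = 18.
Determined: Hank=18, Frank=8. The other people each still have more than one consistent value. That makes 2.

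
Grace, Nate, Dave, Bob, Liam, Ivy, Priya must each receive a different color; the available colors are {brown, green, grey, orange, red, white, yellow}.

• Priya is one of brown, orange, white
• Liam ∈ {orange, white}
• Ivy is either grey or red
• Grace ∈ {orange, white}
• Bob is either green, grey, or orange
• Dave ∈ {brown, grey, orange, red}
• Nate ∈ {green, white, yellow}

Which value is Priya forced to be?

The 7 variables draw from only 7 values {brown, green, grey, orange, red, white, yellow}, so each is used; only Nate can be yellow, hence Nate = yellow.
The 6 still-open variables draw from only 6 values {brown, green, grey, orange, red, white}, so each is used; only Bob can be green, hence Bob = green.
The 2 variables Grace and Liam are confined to {orange, white}, which locks those values in; drop them from Dave, Priya.
So Priya = brown.

brown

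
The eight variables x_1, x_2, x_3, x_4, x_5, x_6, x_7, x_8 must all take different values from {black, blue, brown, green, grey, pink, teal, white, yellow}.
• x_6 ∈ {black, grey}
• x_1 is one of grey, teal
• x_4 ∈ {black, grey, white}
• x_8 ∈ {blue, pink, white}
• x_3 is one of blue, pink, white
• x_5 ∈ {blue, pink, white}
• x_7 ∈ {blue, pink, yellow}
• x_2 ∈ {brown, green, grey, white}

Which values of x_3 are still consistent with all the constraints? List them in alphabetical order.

x_3, x_5, x_8 between them cover only {blue, pink, white} — a naked triple. Remove those values from x_2, x_4, x_7.
x_7 has just one choice, so x_7 = yellow.
x_4 and x_6 between them cover only {black, grey} — a naked pair. Remove those values from x_1, x_2.
x_1 has just one choice, so x_1 = teal.
No further eliminations apply; x_3 can still be any of blue, pink, white.

blue, pink, white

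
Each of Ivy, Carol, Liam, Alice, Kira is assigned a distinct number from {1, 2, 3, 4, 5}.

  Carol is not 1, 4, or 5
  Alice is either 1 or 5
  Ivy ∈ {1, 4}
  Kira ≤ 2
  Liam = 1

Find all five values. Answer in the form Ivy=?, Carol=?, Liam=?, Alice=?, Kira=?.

Ivy=4, Carol=3, Liam=1, Alice=5, Kira=2

Liam has just one choice, so Liam = 1. Strike 1 from Ivy, Alice, Kira.
Alice must be 5 (only option left).
Kira must be 2 (only option left). So Carol can't be 2.
Ivy's domain is down to {4}, so Ivy = 4.
Carol must be 3 (only option left).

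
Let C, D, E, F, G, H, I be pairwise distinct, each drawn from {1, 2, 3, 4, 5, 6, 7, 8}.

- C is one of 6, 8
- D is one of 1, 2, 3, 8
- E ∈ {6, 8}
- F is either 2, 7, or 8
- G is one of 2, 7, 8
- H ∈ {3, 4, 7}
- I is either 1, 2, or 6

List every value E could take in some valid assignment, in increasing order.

6, 8

The 7 variables draw from only 7 values {1, 2, 3, 4, 6, 7, 8}, so each is used; only H can be 4, hence H = 4.
The 6 still-open variables draw from only 6 values {1, 2, 3, 6, 7, 8}, so each is used; only D can be 3, hence D = 3.
The 5 still-open variables together cover exactly {1, 2, 6, 7, 8} — 5 values for 5 variables — and 1 appears only in I's list, so I = 1.
C and E share exactly the 2 values {6, 8}; by pigeonhole those values go to them, so strike 6, 8 from F, G.
No further eliminations apply; E can still be any of 6, 8.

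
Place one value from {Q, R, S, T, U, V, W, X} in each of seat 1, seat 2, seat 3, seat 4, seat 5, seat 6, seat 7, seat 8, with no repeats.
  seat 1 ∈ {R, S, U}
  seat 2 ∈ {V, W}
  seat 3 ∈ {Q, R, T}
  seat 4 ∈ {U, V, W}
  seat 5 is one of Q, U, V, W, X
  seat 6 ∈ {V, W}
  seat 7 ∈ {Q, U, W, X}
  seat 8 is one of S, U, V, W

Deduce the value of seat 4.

The 8 variables draw from only 8 values {Q, R, S, T, U, V, W, X}, so each is used; only seat 3 can be T, hence seat 3 = T.
The 7 still-open variables draw from only 7 values {Q, R, S, U, V, W, X}, so each is used; only seat 1 can be R, hence seat 1 = R.
The 6 still-open variables draw from only 6 values {Q, S, U, V, W, X}, so each is used; only seat 8 can be S, hence seat 8 = S.
seat 2 and seat 6 share exactly the 2 values {V, W}; by pigeonhole those values go to them, so strike V, W from seat 4, seat 5, seat 7.
So seat 4 = U.

U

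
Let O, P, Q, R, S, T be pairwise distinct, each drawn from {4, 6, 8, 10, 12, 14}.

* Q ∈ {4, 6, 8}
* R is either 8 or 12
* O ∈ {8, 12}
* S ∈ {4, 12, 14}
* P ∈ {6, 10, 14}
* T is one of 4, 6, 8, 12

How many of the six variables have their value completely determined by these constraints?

Among the 6 variables, 10 fits only P (and all 6 values in {4, 6, 8, 10, 12, 14} must be used), so P = 10.
The 5 still-open variables draw from only 5 values {4, 6, 8, 12, 14}, so each is used; only S can be 14, hence S = 14.
O and R between them cover only {8, 12} — a naked pair. Remove those values from Q, T.
Determined: P=10, S=14. The other variables each still have more than one consistent value. That makes 2.

2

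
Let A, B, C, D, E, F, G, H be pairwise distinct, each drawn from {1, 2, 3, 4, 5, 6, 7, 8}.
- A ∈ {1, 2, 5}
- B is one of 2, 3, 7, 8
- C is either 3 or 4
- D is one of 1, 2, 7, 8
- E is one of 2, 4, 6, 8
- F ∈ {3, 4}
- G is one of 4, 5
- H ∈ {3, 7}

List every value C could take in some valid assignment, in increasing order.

3, 4

The 8 variables draw from only 8 values {1, 2, 3, 4, 5, 6, 7, 8}, so each is used; only E can be 6, hence E = 6.
The 2 variables C and F are confined to {3, 4}, which locks those values in; drop them from B, G, H.
G's domain is down to {5}, so G = 5. Strike 5 from A.
H has just one choice, so H = 7. So B, D can't be 7.
No further eliminations apply; C can still be any of 3, 4.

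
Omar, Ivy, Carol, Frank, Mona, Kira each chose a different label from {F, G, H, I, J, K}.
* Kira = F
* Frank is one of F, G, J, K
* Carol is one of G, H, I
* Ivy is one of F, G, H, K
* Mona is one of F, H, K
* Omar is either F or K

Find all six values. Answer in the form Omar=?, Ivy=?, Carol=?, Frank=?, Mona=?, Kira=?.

Omar=K, Ivy=G, Carol=I, Frank=J, Mona=H, Kira=F

Kira must be F (only option left). Remove F from Omar, Ivy, Frank, Mona.
Omar has just one choice, so Omar = K. Eliminate K elsewhere: Ivy, Frank, Mona.
Mona has just one choice, so Mona = H. Eliminate H elsewhere: Ivy, Carol.
Ivy has just one choice, so Ivy = G. Remove G from Carol, Frank.
Carol's domain is down to {I}, so Carol = I.
That leaves Frank = J.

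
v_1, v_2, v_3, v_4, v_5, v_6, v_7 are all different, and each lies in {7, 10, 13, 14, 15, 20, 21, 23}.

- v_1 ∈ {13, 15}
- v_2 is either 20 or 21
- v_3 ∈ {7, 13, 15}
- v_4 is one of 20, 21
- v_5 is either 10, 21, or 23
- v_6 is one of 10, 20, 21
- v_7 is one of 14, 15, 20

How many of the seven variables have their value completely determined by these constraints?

2

v_2 and v_4 between them cover only {20, 21} — a naked pair. Remove those values from v_5, v_6, v_7.
That leaves v_6 = 10. Eliminate 10 elsewhere: v_5.
v_5 must be 23 (only option left).
Determined: v_5=23, v_6=10. The other variables each still have more than one consistent value. That makes 2.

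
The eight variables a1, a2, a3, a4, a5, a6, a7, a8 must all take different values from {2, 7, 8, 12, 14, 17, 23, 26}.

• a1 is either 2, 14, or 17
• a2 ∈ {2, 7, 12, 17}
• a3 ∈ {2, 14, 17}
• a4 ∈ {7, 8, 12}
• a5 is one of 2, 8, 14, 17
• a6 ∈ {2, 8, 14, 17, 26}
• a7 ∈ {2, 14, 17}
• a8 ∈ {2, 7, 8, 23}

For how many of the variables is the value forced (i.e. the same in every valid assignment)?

3

Among the 8 variables, 23 fits only a8 (and all 8 values in {2, 7, 8, 12, 14, 17, 23, 26} must be used), so a8 = 23.
Among the 7 still-open variables, 26 fits only a6 (and all 7 values in {2, 7, 8, 12, 14, 17, 26} must be used), so a6 = 26.
a1, a3, a7 between them cover only {2, 14, 17} — a naked triple. Remove those values from a2, a5.
a5's domain is down to {8}, so a5 = 8. Eliminate 8 elsewhere: a4.
Determined: a5=8, a6=26, a8=23. The other variables each still have more than one consistent value. That makes 3.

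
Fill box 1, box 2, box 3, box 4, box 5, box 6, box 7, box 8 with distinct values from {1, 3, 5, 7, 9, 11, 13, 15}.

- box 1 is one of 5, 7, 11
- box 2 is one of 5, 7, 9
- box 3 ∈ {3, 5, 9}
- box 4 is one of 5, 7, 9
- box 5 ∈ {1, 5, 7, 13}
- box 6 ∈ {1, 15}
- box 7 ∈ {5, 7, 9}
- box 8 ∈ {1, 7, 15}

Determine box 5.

The 8 variables draw from only 8 values {1, 3, 5, 7, 9, 11, 13, 15}, so each is used; only box 3 can be 3, hence box 3 = 3.
The 7 still-open variables draw from only 7 values {1, 5, 7, 9, 11, 13, 15}, so each is used; only box 1 can be 11, hence box 1 = 11.
The 6 still-open variables draw from only 6 values {1, 5, 7, 9, 13, 15}, so each is used; only box 5 can be 13, hence box 5 = 13.

13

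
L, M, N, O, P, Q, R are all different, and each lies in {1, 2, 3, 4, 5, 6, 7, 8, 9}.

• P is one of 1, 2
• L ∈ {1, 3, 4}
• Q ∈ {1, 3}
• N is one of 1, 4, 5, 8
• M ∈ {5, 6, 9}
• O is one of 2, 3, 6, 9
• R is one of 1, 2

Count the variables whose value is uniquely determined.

2

P and R between them cover only {1, 2} — a naked pair. Remove those values from L, N, O, Q.
Q has just one choice, so Q = 3. Strike 3 from L, O.
L must be 4 (only option left). Remove 4 from N.
Determined: L=4, Q=3. The other variables each still have more than one consistent value. That makes 2.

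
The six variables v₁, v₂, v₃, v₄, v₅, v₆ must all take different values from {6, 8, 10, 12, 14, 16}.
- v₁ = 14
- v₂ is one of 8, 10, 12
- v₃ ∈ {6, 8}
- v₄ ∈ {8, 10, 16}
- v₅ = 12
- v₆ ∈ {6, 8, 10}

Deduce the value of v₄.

v₁ must be 14 (only option left).
That leaves v₅ = 12. So v₂ can't be 12.
The 4 still-open variables draw from only 4 values {6, 8, 10, 16}, so each is used; only v₄ can be 16, hence v₄ = 16.

16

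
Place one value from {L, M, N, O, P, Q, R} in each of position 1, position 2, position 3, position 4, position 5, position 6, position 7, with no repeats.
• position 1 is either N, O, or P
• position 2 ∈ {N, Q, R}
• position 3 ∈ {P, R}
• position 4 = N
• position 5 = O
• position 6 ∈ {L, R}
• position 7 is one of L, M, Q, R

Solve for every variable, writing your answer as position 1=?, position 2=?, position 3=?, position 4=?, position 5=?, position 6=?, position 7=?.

position 4 must be N (only option left). Remove N from position 1, position 2.
That leaves position 5 = O. Remove O from position 1.
That leaves position 1 = P. Strike P from position 3.
That leaves position 3 = R. Eliminate R elsewhere: position 2, position 6, position 7.
That leaves position 6 = L. Remove L from position 7.
position 2 must be Q (only option left). Remove Q from position 7.
position 7's domain is down to {M}, so position 7 = M.

position 1=P, position 2=Q, position 3=R, position 4=N, position 5=O, position 6=L, position 7=M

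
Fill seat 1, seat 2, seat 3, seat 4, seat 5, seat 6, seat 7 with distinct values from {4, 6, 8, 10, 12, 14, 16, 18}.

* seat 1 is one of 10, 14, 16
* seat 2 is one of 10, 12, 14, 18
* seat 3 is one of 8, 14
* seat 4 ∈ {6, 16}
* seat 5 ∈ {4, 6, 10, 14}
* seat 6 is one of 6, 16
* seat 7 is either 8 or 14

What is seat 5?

4

The 2 variables seat 3 and seat 7 are confined to {8, 14}, which locks those values in; drop them from seat 1, seat 2, seat 5.
seat 4 and seat 6 share exactly the 2 values {6, 16}; by pigeonhole those values go to them, so strike 6, 16 from seat 1, seat 5.
seat 1 must be 10 (only option left). Strike 10 from seat 2, seat 5.
So seat 5 = 4.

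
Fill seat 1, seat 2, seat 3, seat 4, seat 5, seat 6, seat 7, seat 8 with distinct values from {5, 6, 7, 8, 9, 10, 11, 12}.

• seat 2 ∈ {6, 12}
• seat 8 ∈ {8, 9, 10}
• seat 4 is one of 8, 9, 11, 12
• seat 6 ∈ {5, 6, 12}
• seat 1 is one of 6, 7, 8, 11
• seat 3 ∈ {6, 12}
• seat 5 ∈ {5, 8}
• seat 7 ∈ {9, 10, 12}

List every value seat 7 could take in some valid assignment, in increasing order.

The 8 variables together cover exactly {5, 6, 7, 8, 9, 10, 11, 12} — 8 values for 8 variables — and 7 appears only in seat 1's list, so seat 1 = 7.
Among the 7 still-open variables, 11 fits only seat 4 (and all 7 values in {5, 6, 8, 9, 10, 11, 12} must be used), so seat 4 = 11.
seat 2 and seat 3 between them cover only {6, 12} — a naked pair. Remove those values from seat 6, seat 7.
seat 6 has just one choice, so seat 6 = 5. Eliminate 5 elsewhere: seat 5.
That leaves seat 5 = 8. Strike 8 from seat 8.
No further eliminations apply; seat 7 can still be any of 9, 10.

9, 10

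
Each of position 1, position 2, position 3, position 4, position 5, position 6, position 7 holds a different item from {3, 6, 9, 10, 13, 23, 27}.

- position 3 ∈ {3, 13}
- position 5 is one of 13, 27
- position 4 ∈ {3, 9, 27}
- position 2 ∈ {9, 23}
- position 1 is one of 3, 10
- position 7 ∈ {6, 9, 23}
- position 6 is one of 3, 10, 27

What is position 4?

The 7 variables together cover exactly {3, 6, 9, 10, 13, 23, 27} — 7 values for 7 variables — and 6 appears only in position 7's list, so position 7 = 6.
Among the 6 still-open variables, 23 fits only position 2 (and all 6 values in {3, 9, 10, 13, 23, 27} must be used), so position 2 = 23.
The 5 still-open variables draw from only 5 values {3, 9, 10, 13, 27}, so each is used; only position 4 can be 9, hence position 4 = 9.

9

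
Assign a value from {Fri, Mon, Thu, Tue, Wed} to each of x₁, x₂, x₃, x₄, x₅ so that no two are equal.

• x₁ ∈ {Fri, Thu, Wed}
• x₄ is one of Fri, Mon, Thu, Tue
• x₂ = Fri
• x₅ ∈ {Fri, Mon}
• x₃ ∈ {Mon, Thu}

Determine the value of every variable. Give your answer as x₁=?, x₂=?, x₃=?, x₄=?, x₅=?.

x₂ must be Fri (only option left). Strike Fri from x₁, x₄, x₅.
x₅ must be Mon (only option left). Remove Mon from x₃, x₄.
x₃ must be Thu (only option left). Remove Thu from x₁, x₄.
That leaves x₄ = Tue.
That leaves x₁ = Wed.

x₁=Wed, x₂=Fri, x₃=Thu, x₄=Tue, x₅=Mon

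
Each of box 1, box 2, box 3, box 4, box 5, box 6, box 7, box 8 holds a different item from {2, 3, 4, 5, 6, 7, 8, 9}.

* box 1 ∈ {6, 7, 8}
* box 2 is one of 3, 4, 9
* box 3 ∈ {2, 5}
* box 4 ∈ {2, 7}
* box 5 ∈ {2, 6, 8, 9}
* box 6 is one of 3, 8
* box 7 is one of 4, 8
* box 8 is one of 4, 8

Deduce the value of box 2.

The 8 variables together cover exactly {2, 3, 4, 5, 6, 7, 8, 9} — 8 values for 8 variables — and 5 appears only in box 3's list, so box 3 = 5.
box 7 and box 8 share exactly the 2 values {4, 8}; by pigeonhole those values go to them, so strike 4, 8 from box 1, box 2, box 5, box 6.
box 6 must be 3 (only option left). So box 2 can't be 3.
So box 2 = 9.

9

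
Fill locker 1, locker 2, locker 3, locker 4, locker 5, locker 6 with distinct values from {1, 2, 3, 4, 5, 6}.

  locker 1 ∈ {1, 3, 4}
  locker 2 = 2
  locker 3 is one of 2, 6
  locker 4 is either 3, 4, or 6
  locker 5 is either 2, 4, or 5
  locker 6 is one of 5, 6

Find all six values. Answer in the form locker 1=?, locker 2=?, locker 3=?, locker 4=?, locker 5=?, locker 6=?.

locker 1=1, locker 2=2, locker 3=6, locker 4=3, locker 5=4, locker 6=5

locker 2 has just one choice, so locker 2 = 2. So locker 3, locker 5 can't be 2.
locker 3's domain is down to {6}, so locker 3 = 6. Eliminate 6 elsewhere: locker 4, locker 6.
locker 6's domain is down to {5}, so locker 6 = 5. Strike 5 from locker 5.
That leaves locker 5 = 4. Strike 4 from locker 1, locker 4.
That leaves locker 4 = 3. So locker 1 can't be 3.
locker 1 must be 1 (only option left).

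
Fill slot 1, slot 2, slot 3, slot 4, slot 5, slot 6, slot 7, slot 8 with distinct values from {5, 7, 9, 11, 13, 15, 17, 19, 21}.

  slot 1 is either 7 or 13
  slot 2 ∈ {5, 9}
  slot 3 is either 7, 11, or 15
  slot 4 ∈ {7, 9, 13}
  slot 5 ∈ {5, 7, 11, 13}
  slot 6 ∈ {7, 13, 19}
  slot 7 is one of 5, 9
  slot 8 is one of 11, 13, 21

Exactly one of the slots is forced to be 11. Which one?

slot 5

The 8 variables draw from only 8 values {5, 7, 9, 11, 13, 15, 19, 21}, so each is used; only slot 3 can be 15, hence slot 3 = 15.
The 7 still-open variables together cover exactly {5, 7, 9, 11, 13, 19, 21} — 7 values for 7 variables — and 19 appears only in slot 6's list, so slot 6 = 19.
Among the 6 still-open variables, 21 fits only slot 8 (and all 6 values in {5, 7, 9, 11, 13, 21} must be used), so slot 8 = 21.
The 5 still-open variables together cover exactly {5, 7, 9, 11, 13} — 5 values for 5 variables — and 11 appears only in slot 5's list, so slot 5 = 11.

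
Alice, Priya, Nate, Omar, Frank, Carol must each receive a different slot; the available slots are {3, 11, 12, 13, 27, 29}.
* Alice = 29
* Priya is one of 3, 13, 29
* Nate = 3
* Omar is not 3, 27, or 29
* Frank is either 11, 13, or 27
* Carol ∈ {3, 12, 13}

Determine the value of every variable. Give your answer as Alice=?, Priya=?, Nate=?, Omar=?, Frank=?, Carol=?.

Alice has just one choice, so Alice = 29. Strike 29 from Priya.
Nate's domain is down to {3}, so Nate = 3. Strike 3 from Priya, Carol.
That leaves Priya = 13. So Omar, Frank, Carol can't be 13.
That leaves Carol = 12. Eliminate 12 elsewhere: Omar.
That leaves Omar = 11. Eliminate 11 elsewhere: Frank.
Frank's domain is down to {27}, so Frank = 27.

Alice=29, Priya=13, Nate=3, Omar=11, Frank=27, Carol=12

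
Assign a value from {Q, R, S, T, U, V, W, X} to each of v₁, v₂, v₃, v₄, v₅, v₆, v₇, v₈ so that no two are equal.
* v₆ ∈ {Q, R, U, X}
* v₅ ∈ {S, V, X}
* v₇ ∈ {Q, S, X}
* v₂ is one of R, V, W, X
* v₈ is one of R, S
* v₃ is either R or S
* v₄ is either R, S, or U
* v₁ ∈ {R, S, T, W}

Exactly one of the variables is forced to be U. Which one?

The 8 variables draw from only 8 values {Q, R, S, T, U, V, W, X}, so each is used; only v₁ can be T, hence v₁ = T.
Among the 7 still-open variables, W fits only v₂ (and all 7 values in {Q, R, S, U, V, W, X} must be used), so v₂ = W.
The 6 still-open variables draw from only 6 values {Q, R, S, U, V, X}, so each is used; only v₅ can be V, hence v₅ = V.
v₃ and v₈ between them cover only {R, S} — a naked pair. Remove those values from v₄, v₆, v₇.
So U goes to v₄.

v₄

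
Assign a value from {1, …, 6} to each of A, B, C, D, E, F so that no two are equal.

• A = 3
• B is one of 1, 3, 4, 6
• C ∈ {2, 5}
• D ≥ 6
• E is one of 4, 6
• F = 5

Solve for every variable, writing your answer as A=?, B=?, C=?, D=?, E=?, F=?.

A=3, B=1, C=2, D=6, E=4, F=5

A has just one choice, so A = 3. Strike 3 from B.
D's domain is down to {6}, so D = 6. Eliminate 6 elsewhere: B, E.
E has just one choice, so E = 4. So B can't be 4.
That leaves F = 5. Eliminate 5 elsewhere: C.
B must be 1 (only option left).
That leaves C = 2.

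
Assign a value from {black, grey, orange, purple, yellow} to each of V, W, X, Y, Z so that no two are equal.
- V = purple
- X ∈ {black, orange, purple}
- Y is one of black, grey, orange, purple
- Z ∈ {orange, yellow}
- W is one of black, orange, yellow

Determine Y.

V's domain is down to {purple}, so V = purple. So X, Y can't be purple.
The 4 still-open variables draw from only 4 values {black, grey, orange, yellow}, so each is used; only Y can be grey, hence Y = grey.

grey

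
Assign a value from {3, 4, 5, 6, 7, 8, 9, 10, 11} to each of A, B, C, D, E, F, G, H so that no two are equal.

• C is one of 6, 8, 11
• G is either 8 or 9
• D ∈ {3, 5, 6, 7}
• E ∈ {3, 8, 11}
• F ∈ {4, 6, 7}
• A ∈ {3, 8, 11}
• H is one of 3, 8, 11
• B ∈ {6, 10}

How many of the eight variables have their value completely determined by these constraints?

A, E, H between them cover only {3, 8, 11} — a naked triple. Remove those values from C, D, G.
That leaves C = 6. Strike 6 from B, D, F.
G's domain is down to {9}, so G = 9.
B must be 10 (only option left).
Determined: B=10, C=6, G=9. The other variables each still have more than one consistent value. That makes 3.

3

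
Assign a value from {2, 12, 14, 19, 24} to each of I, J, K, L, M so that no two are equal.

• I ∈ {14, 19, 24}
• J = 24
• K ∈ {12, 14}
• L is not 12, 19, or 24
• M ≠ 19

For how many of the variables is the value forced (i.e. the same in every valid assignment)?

J must be 24 (only option left). Remove 24 from I, M.
The 4 still-open variables together cover exactly {2, 12, 14, 19} — 4 values for 4 variables — and 19 appears only in I's list, so I = 19.
Determined: I=19, J=24. The other variables each still have more than one consistent value. That makes 2.

2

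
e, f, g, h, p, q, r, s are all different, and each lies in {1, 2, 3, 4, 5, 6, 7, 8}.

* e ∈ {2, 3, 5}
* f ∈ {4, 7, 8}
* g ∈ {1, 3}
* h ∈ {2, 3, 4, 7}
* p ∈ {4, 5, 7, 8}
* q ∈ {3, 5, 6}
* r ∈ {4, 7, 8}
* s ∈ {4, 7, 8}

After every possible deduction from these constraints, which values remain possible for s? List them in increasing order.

4, 7, 8

The 8 variables together cover exactly {1, 2, 3, 4, 5, 6, 7, 8} — 8 values for 8 variables — and 1 appears only in g's list, so g = 1.
Among the 7 still-open variables, 6 fits only q (and all 7 values in {2, 3, 4, 5, 6, 7, 8} must be used), so q = 6.
f, r, s between them cover only {4, 7, 8} — a naked triple. Remove those values from h, p.
p's domain is down to {5}, so p = 5. Remove 5 from e.
No further eliminations apply; s can still be any of 4, 7, 8.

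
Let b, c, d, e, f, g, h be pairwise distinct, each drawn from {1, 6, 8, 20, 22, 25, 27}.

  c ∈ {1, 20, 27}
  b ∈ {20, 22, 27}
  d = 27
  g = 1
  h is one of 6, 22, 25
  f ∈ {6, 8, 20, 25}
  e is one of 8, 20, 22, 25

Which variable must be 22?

d has just one choice, so d = 27. Eliminate 27 elsewhere: b, c.
That leaves g = 1. Strike 1 from c.
That leaves c = 20. Eliminate 20 elsewhere: b, e, f.
So 22 goes to b.

b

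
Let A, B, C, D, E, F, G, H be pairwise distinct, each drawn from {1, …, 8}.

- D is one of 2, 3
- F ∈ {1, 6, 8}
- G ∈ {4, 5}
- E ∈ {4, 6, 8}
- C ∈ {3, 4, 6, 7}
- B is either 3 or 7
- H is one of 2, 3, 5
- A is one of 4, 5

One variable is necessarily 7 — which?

The 8 variables draw from only 8 values {1, 2, 3, 4, 5, 6, 7, 8}, so each is used; only F can be 1, hence F = 1.
The 7 still-open variables together cover exactly {2, 3, 4, 5, 6, 7, 8} — 7 values for 7 variables — and 8 appears only in E's list, so E = 8.
Among the 6 still-open variables, 6 fits only C (and all 6 values in {2, 3, 4, 5, 6, 7} must be used), so C = 6.
Among the 5 still-open variables, 7 fits only B (and all 5 values in {2, 3, 4, 5, 7} must be used), so B = 7.

B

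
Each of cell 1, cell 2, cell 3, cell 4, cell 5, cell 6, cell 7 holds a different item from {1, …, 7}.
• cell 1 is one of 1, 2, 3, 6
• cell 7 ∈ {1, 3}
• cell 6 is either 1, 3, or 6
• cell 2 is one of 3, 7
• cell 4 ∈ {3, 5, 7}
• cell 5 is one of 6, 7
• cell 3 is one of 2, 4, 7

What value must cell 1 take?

2

The 7 variables draw from only 7 values {1, 2, 3, 4, 5, 6, 7}, so each is used; only cell 3 can be 4, hence cell 3 = 4.
The 6 still-open variables together cover exactly {1, 2, 3, 5, 6, 7} — 6 values for 6 variables — and 2 appears only in cell 1's list, so cell 1 = 2.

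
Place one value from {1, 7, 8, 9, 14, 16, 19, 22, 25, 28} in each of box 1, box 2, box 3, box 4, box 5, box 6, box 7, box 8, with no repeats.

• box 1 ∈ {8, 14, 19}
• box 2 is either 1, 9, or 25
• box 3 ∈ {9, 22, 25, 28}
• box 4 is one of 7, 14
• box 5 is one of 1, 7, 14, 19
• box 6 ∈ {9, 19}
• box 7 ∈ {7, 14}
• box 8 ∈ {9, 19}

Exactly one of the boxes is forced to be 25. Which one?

box 2

box 4 and box 7 share exactly the 2 values {7, 14}; by pigeonhole those values go to them, so strike 7, 14 from box 1, box 5.
The 2 variables box 6 and box 8 are confined to {9, 19}, which locks those values in; drop them from box 1, box 2, box 3, box 5.
box 1's domain is down to {8}, so box 1 = 8.
box 5 has just one choice, so box 5 = 1. So box 2 can't be 1.
So 25 goes to box 2.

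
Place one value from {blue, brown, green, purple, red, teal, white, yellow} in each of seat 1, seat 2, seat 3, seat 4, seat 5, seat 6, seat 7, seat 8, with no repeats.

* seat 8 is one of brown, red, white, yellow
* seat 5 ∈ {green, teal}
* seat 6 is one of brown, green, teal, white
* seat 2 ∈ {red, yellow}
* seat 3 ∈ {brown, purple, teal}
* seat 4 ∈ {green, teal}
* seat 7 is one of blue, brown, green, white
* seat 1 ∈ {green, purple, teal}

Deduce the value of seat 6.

white

The 8 variables draw from only 8 values {blue, brown, green, purple, red, teal, white, yellow}, so each is used; only seat 7 can be blue, hence seat 7 = blue.
seat 4 and seat 5 share exactly the 2 values {green, teal}; by pigeonhole those values go to them, so strike green, teal from seat 1, seat 3, seat 6.
seat 1 has just one choice, so seat 1 = purple. Eliminate purple elsewhere: seat 3.
seat 3 must be brown (only option left). So seat 6, seat 8 can't be brown.
So seat 6 = white.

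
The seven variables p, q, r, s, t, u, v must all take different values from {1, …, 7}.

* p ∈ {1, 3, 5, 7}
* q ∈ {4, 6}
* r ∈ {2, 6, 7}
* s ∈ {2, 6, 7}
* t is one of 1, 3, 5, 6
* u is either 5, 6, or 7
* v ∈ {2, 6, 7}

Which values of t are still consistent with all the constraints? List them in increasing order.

The 7 variables draw from only 7 values {1, 2, 3, 4, 5, 6, 7}, so each is used; only q can be 4, hence q = 4.
The 3 variables r, s, v are confined to {2, 6, 7}, which locks those values in; drop them from p, t, u.
u's domain is down to {5}, so u = 5. So p, t can't be 5.
No further eliminations apply; t can still be any of 1, 3.

1, 3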